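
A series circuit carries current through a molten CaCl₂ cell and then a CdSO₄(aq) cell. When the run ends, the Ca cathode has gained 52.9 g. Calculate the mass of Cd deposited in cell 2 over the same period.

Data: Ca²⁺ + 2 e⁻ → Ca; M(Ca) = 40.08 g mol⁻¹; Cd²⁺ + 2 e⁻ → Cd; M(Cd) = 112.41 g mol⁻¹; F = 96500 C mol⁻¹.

148 g

n(Ca) = 52.9 / 40.08 = 1.320 mol.
Since Ca²⁺ + 2 e⁻ → Ca, n(e⁻) passed = 2 × 1.320 = 2.640 mol.
Cells in series carry the same charge, so the same 2.640 mol of electrons passes through cell 2.
Cd²⁺ + 2 e⁻ → Cd, so n(Cd) = 2.640 / 2 = 1.320 mol.
m(Cd) = 1.320 × 112.41 = 148 g.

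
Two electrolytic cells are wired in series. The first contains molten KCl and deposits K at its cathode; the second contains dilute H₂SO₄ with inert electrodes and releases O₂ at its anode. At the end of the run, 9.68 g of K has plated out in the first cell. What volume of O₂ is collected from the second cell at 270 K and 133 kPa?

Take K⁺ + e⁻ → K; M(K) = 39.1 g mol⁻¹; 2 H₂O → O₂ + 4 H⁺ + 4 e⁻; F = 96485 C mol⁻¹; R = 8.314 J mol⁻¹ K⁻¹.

1.04 L

n(K) = 9.68 / 39.1 = 0.2476 mol, so n(e⁻) = 1 × 0.2476 = 0.2476 mol.
The cells are in series, so the same 0.2476 mol of electrons passes through the second cell.
2 H₂O → O₂ + 4 H⁺ + 4 e⁻ — 4 mol e⁻ per mol O₂, so n(O₂) = 0.2476/4 = 0.06189 mol.
V = nRT/P = (0.06189 × 8.314 × 270) / (133 × 10³) = 0.00104 m³ = 1.04 L.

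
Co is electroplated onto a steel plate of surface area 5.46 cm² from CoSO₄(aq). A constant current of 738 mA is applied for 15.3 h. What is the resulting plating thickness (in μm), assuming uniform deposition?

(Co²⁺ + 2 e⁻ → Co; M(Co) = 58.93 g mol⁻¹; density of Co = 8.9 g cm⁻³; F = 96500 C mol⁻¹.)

Q = I·t = 0.7380 × 55080 = 40650 C; n(e⁻) = 0.4212 mol.
n(Co) = n(e⁻)/2 = 0.2106 mol, so m = 0.2106 × 58.93 = 12.41 g.
Volume = m/ρ = 12.41 / 8.9 = 1.395 cm³.
Thickness = V/A = 1.395 / 5.46 = 0.255 cm = 2550 μm.

2550 μm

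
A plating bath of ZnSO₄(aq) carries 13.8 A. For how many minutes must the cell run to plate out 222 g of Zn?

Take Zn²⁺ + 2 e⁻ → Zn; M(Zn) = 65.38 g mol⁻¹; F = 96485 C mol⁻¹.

791 min

n(Zn) = m/M = 222 / 65.38 = 3.396 mol.
Each Zn atom requires 2 electrons, so n(e⁻) = 2 × 3.396 = 6.791 mol.
Q = n(e⁻)·F = 6.791 × 96485 = 655200 C.
t = Q/I = 655200 / 13.80 A = 47480 s = 791 min.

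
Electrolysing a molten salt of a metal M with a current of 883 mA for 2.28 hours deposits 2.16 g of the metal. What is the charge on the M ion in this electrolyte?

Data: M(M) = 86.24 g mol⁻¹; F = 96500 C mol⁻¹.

Q = I·t = 0.8830 A × 8208.0 s = 7248 C, so n(e⁻) = 7248/96500 = 0.07511 mol.
n(M) deposited = 2.16 / 86.24 = 0.02505 mol.
Electrons per atom = n(e⁻)/n(M) = 0.07511 / 0.02505 = 3.00 ≈ 3, so the ion is M³⁺.

+3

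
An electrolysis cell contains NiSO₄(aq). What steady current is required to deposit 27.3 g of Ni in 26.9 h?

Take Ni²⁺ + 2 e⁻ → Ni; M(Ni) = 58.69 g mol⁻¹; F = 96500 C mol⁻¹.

n(Ni) = 27.3 / 58.69 = 0.4652 mol.
n(e⁻) = 2 × 0.4652 = 0.9303 mol.
Q = n(e⁻)·F = 0.9303 × 96500 = 89780 C.
I = Q/t = 89780 / 96840 s = 0.927 A.

0.927 A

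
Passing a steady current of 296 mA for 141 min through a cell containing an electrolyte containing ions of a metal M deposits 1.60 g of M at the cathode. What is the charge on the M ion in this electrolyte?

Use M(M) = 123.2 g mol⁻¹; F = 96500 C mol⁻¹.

Q = I·t = 0.2960 A × 8460.0 s = 2504 C, so n(e⁻) = 2504/96500 = 0.02595 mol.
n(M) deposited = 1.60 / 123.2 = 0.01299 mol.
Electrons per atom = n(e⁻)/n(M) = 0.02595 / 0.01299 = 2.00 ≈ 2, so the ion is M²⁺.

+2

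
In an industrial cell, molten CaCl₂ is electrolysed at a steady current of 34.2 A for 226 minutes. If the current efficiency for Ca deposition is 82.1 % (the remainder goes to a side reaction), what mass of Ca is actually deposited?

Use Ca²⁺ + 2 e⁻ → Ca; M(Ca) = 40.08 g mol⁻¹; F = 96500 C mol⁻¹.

Q = I·t = 34.20 × 13560 = 463800 C.
n(e⁻) = 463800/96500 = 4.806 mol; theoretically n(Ca) = 4.806/2 = 2.403 mol, m_theo = 96.31 g.
At 82.1 % efficiency, m_actual = 0.821 × 96.31 = 79.1 g.

79.1 g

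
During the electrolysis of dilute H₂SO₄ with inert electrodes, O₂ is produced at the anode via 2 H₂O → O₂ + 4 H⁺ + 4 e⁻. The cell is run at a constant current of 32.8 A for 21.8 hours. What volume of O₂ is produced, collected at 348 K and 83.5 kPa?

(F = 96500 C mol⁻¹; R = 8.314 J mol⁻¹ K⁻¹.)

Q = I·t = 32.80 A × 78480 s = 2574000 C.
n(e⁻) = Q/F = 2574000 / 96500 = 26.68 mol.
4 electrons are transferred per O₂ molecule, so n(O₂) = 26.68 / 4 = 6.669 mol.
V = nRT/P = (6.669 × 8.314 × 348) / (83.5 × 10³ Pa) = 0.231 m³ = 231 L.

231 L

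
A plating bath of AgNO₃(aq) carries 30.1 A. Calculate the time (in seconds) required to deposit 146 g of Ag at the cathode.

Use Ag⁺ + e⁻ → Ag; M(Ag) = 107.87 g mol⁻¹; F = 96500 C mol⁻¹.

n(Ag) = m/M = 146 / 107.87 = 1.353 mol.
Each Ag atom requires 1 electron, so n(e⁻) = 1 × 1.353 = 1.353 mol.
Q = n(e⁻)·F = 1.353 × 96500 = 130600 C.
t = Q/I = 130600 / 30.10 A = 4339 s.

4340 s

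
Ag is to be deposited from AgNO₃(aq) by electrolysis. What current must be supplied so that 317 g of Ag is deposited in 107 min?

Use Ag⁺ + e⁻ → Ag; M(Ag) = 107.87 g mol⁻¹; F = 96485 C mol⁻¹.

n(Ag) = 317 / 107.87 = 2.939 mol.
n(e⁻) = 1 × 2.939 = 2.939 mol.
Q = n(e⁻)·F = 2.939 × 96485 = 283500 C.
I = Q/t = 283500 / 6420.0 s = 44.2 A.

44.2 A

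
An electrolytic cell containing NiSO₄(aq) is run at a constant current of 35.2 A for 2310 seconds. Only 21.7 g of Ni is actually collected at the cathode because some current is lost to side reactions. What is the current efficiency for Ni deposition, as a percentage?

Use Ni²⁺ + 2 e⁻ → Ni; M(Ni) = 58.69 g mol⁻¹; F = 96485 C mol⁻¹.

Q = I·t = 35.20 × 2310.0 = 81310 C; n(e⁻) = 81310/96485 = 0.8427 mol.
Theoretical n(Ni) = n(e⁻)/2 = 0.4214 mol, i.e. m_theo = 0.4214 × 58.69 = 24.73 g.
Efficiency = m_actual / m_theo = 21.7 / 24.73 = 87.7 %.

87.7 %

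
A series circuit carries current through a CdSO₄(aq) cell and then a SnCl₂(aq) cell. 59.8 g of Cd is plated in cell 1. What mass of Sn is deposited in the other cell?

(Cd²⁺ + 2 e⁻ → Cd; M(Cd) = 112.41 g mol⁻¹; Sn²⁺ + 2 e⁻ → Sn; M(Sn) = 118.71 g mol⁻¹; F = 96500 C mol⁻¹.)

n(Cd) = 59.8 / 112.41 = 0.5320 mol.
Since Cd²⁺ + 2 e⁻ → Cd, n(e⁻) passed = 2 × 0.5320 = 1.064 mol.
Cells in series carry the same charge, so the same 1.064 mol of electrons passes through cell 2.
Sn²⁺ + 2 e⁻ → Sn, so n(Sn) = 1.064 / 2 = 0.5320 mol.
m(Sn) = 0.5320 × 118.71 = 63.2 g.

63.2 g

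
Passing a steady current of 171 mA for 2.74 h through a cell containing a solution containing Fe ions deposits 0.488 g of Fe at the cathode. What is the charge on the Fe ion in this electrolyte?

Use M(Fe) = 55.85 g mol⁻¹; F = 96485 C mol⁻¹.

+2

Q = I·t = 0.1710 A × 9864.0 s = 1687 C, so n(e⁻) = 1687/96485 = 0.01748 mol.
n(Fe) deposited = 0.488 / 55.85 = 0.008738 mol.
Electrons per atom = n(e⁻)/n(Fe) = 0.01748 / 0.008738 = 2.00 ≈ 2, so the ion is Fe²⁺.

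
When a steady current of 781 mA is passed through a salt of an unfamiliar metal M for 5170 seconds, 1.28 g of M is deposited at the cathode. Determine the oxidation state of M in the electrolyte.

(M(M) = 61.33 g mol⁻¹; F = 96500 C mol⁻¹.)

Q = I·t = 0.7810 A × 5170.0 s = 4038 C, so n(e⁻) = 4038/96500 = 0.04184 mol.
n(M) deposited = 1.28 / 61.33 = 0.02087 mol.
Electrons per atom = n(e⁻)/n(M) = 0.04184 / 0.02087 = 2.00 ≈ 2, so the ion is M²⁺.

+2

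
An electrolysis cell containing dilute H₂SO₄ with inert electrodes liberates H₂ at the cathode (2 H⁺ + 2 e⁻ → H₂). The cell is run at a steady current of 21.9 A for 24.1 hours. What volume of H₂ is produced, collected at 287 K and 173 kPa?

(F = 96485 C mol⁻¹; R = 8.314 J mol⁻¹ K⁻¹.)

Q = I·t = 21.90 A × 86760 s = 1900000 C.
n(e⁻) = Q/F = 1900000 / 96485 = 19.69 mol.
2 electrons are transferred per H₂ molecule, so n(H₂) = 19.69 / 2 = 9.846 mol.
V = nRT/P = (9.846 × 8.314 × 287) / (173 × 10³ Pa) = 0.136 m³ = 136 L.

136 L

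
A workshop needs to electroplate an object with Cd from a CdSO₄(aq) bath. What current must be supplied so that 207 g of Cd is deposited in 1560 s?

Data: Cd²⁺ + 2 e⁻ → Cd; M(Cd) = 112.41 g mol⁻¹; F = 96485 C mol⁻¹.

n(Cd) = 207 / 112.41 = 1.841 mol.
n(e⁻) = 2 × 1.841 = 3.683 mol.
Q = n(e⁻)·F = 3.683 × 96485 = 355300 C.
I = Q/t = 355300 / 1560.0 s = 228 A.

228 A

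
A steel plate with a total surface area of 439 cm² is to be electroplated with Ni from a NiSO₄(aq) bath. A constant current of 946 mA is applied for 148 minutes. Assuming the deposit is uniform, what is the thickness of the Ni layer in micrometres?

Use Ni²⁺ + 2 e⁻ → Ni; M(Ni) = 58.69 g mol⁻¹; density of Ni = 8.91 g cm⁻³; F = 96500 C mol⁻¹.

Q = I·t = 0.9460 × 8880.0 = 8400 C; n(e⁻) = 0.08705 mol.
n(Ni) = n(e⁻)/2 = 0.04353 mol, so m = 0.04353 × 58.69 = 2.555 g.
Volume = m/ρ = 2.555 / 8.91 = 0.2867 cm³.
Thickness = V/A = 0.2867 / 439 = 6.53 × 10⁻⁴ cm = 6.53 μm.

6.53 μm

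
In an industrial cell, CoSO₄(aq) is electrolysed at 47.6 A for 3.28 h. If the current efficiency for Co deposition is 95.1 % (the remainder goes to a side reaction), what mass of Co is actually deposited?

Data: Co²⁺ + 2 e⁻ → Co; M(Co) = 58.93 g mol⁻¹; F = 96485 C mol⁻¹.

Q = I·t = 47.60 × 11808 = 562100 C.
n(e⁻) = 562100/96485 = 5.825 mol; theoretically n(Co) = 5.825/2 = 2.913 mol, m_theo = 171.6 g.
At 95.1 % efficiency, m_actual = 0.951 × 171.6 = 163 g.

163 g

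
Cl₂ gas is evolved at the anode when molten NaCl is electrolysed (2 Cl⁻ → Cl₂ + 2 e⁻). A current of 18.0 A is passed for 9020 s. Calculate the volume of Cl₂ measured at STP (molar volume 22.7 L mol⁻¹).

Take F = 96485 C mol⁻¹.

Q = I·t = 18.00 A × 9020.0 s = 162400 C.
n(e⁻) = Q/F = 162400 / 96485 = 1.683 mol.
2 electrons are transferred per Cl₂ molecule, so n(Cl₂) = 1.683 / 2 = 0.8414 mol.
V = n × V_m = 0.8414 × 22.7 = 19.1 L.

19.1 L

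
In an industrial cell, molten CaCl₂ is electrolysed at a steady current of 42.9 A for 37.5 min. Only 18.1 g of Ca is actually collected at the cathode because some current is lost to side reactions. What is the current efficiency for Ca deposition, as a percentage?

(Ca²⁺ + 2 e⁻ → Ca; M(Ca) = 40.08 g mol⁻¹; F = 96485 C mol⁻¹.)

90.3 %

Q = I·t = 42.90 × 2250.0 = 96520 C; n(e⁻) = 96520/96485 = 1.000 mol.
Theoretical n(Ca) = n(e⁻)/2 = 0.5002 mol, i.e. m_theo = 0.5002 × 40.08 = 20.05 g.
Efficiency = m_actual / m_theo = 18.1 / 20.05 = 90.3 %.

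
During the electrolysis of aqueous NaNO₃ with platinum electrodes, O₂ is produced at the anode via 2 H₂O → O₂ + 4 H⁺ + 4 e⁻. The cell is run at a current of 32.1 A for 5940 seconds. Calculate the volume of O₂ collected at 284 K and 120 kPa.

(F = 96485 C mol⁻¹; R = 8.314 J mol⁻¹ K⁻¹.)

Q = I·t = 32.10 A × 5940.0 s = 190700 C.
n(e⁻) = Q/F = 190700 / 96485 = 1.976 mol.
4 electrons are transferred per O₂ molecule, so n(O₂) = 1.976 / 4 = 0.4941 mol.
V = nRT/P = (0.4941 × 8.314 × 284) / (120 × 10³ Pa) = 0.00972 m³ = 9.72 L.

9.72 L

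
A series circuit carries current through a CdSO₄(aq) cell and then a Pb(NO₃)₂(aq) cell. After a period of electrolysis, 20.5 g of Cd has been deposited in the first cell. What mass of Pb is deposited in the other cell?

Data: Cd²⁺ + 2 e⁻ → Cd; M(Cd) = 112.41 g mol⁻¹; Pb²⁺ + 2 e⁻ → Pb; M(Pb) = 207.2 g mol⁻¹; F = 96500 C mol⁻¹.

n(Cd) = 20.5 / 112.41 = 0.1824 mol.
Since Cd²⁺ + 2 e⁻ → Cd, n(e⁻) passed = 2 × 0.1824 = 0.3647 mol.
Cells in series carry the same charge, so the same 0.3647 mol of electrons passes through cell 2.
Pb²⁺ + 2 e⁻ → Pb, so n(Pb) = 0.3647 / 2 = 0.1824 mol.
m(Pb) = 0.1824 × 207.2 = 37.8 g.

37.8 g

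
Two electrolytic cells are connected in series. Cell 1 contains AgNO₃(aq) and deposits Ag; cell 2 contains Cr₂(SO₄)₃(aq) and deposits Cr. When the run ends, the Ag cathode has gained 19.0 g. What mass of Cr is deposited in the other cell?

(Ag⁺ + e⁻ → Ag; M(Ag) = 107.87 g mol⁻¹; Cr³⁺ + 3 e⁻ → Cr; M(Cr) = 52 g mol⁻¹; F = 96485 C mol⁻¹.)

3.05 g

n(Ag) = 19.0 / 107.87 = 0.1761 mol.
Since Ag⁺ + e⁻ → Ag, n(e⁻) passed = 1 × 0.1761 = 0.1761 mol.
Cells in series carry the same charge, so the same 0.1761 mol of electrons passes through cell 2.
Cr³⁺ + 3 e⁻ → Cr, so n(Cr) = 0.1761 / 3 = 0.05871 mol.
m(Cr) = 0.05871 × 52 = 3.05 g.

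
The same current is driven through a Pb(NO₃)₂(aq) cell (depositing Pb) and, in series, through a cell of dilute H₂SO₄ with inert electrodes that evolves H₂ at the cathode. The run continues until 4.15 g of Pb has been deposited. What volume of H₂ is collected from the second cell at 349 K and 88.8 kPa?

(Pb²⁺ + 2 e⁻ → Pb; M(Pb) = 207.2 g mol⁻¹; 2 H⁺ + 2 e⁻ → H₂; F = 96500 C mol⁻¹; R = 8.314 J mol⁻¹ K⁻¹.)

0.654 L

n(Pb) = 4.15 / 207.2 = 0.02003 mol, so n(e⁻) = 2 × 0.02003 = 0.04006 mol.
The cells are in series, so the same 0.04006 mol of electrons passes through the second cell.
2 H⁺ + 2 e⁻ → H₂ — 2 mol e⁻ per mol H₂, so n(H₂) = 0.04006/2 = 0.02003 mol.
V = nRT/P = (0.02003 × 8.314 × 349) / (88.8 × 10³) = 6.54 × 10⁻⁴ m³ = 0.654 L.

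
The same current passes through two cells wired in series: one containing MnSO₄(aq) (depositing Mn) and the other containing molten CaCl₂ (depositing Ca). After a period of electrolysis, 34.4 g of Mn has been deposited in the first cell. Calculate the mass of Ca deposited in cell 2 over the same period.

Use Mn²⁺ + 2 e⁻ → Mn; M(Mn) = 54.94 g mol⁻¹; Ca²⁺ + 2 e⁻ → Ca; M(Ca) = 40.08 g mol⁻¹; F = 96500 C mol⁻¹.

n(Mn) = 34.4 / 54.94 = 0.6261 mol.
Since Mn²⁺ + 2 e⁻ → Mn, n(e⁻) passed = 2 × 0.6261 = 1.252 mol.
Cells in series carry the same charge, so the same 1.252 mol of electrons passes through cell 2.
Ca²⁺ + 2 e⁻ → Ca, so n(Ca) = 1.252 / 2 = 0.6261 mol.
m(Ca) = 0.6261 × 40.08 = 25.1 g.

25.1 g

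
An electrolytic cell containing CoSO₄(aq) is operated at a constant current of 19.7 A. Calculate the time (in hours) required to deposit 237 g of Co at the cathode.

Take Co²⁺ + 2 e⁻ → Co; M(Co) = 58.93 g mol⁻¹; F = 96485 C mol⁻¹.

10.9 h

n(Co) = m/M = 237 / 58.93 = 4.022 mol.
Each Co atom requires 2 electrons, so n(e⁻) = 2 × 4.022 = 8.043 mol.
Q = n(e⁻)·F = 8.043 × 96485 = 776100 C.
t = Q/I = 776100 / 19.70 A = 39390 s = 10.9 h.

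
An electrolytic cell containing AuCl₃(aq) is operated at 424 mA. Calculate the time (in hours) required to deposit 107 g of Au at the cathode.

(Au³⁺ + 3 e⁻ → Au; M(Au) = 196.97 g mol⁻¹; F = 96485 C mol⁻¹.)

103 h

n(Au) = m/M = 107 / 196.97 = 0.5432 mol.
Each Au atom requires 3 electrons, so n(e⁻) = 3 × 0.5432 = 1.630 mol.
Q = n(e⁻)·F = 1.630 × 96485 = 157200 C.
t = Q/I = 157200 / 0.4240 A = 370900 s = 103 h.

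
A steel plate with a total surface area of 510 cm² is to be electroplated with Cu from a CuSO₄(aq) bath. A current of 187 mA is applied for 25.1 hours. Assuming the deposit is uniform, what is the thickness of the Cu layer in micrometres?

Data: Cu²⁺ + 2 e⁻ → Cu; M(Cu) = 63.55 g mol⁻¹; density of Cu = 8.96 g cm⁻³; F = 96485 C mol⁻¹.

12.2 μm

Q = I·t = 0.1870 × 90360 = 16900 C; n(e⁻) = 0.1751 mol.
n(Cu) = n(e⁻)/2 = 0.08756 mol, so m = 0.08756 × 63.55 = 5.565 g.
Volume = m/ρ = 5.565 / 8.96 = 0.6211 cm³.
Thickness = V/A = 0.6211 / 510 = 0.00122 cm = 12.2 μm.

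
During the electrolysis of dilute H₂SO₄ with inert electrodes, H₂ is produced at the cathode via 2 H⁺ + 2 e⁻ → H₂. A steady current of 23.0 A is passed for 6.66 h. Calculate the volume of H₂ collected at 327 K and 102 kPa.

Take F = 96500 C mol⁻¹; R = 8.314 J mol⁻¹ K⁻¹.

76.2 L

Q = I·t = 23.00 A × 23976 s = 551400 C.
n(e⁻) = Q/F = 551400 / 96500 = 5.714 mol.
2 electrons are transferred per H₂ molecule, so n(H₂) = 5.714 / 2 = 2.857 mol.
V = nRT/P = (2.857 × 8.314 × 327) / (102 × 10³ Pa) = 0.0762 m³ = 76.2 L.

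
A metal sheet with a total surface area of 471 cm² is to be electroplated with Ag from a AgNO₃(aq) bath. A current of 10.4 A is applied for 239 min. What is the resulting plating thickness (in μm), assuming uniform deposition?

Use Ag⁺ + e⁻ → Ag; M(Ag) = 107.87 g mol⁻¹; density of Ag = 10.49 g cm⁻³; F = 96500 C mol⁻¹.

337 μm

Q = I·t = 10.40 × 14340 = 149100 C; n(e⁻) = 1.545 mol.
n(Ag) = n(e⁻)/1 = 1.545 mol, so m = 1.545 × 107.87 = 166.7 g.
Volume = m/ρ = 166.7 / 10.49 = 15.89 cm³.
Thickness = V/A = 15.89 / 471 = 0.0337 cm = 337 μm.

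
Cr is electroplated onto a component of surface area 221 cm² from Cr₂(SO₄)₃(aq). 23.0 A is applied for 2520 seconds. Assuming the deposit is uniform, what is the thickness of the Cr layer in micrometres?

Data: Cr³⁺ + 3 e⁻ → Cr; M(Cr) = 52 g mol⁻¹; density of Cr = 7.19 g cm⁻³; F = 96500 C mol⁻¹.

Q = I·t = 23.00 × 2520.0 = 57960 C; n(e⁻) = 0.6006 mol.
n(Cr) = n(e⁻)/3 = 0.2002 mol, so m = 0.2002 × 52 = 10.41 g.
Volume = m/ρ = 10.41 / 7.19 = 1.448 cm³.
Thickness = V/A = 1.448 / 221 = 0.00655 cm = 65.5 μm.

65.5 μm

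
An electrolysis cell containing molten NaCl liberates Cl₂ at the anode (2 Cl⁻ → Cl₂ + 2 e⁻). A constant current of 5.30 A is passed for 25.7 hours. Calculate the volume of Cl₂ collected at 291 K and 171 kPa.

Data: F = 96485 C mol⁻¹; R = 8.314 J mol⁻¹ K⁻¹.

Q = I·t = 5.300 A × 92520 s = 490400 C.
n(e⁻) = Q/F = 490400 / 96485 = 5.082 mol.
2 electrons are transferred per Cl₂ molecule, so n(Cl₂) = 5.082 / 2 = 2.541 mol.
V = nRT/P = (2.541 × 8.314 × 291) / (171 × 10³ Pa) = 0.0360 m³ = 36.0 L.

36.0 L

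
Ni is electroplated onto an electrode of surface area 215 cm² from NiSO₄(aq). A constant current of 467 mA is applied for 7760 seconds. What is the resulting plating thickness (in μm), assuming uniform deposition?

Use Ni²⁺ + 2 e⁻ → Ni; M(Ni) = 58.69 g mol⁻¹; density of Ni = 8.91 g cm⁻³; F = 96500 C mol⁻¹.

5.75 μm

Q = I·t = 0.4670 × 7760.0 = 3624 C; n(e⁻) = 0.03755 mol.
n(Ni) = n(e⁻)/2 = 0.01878 mol, so m = 0.01878 × 58.69 = 1.102 g.
Volume = m/ρ = 1.102 / 8.91 = 0.1237 cm³.
Thickness = V/A = 0.1237 / 215 = 5.75 × 10⁻⁴ cm = 5.75 μm.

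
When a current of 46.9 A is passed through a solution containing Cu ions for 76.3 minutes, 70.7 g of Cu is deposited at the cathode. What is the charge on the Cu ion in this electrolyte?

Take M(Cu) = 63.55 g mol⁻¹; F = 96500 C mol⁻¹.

+2

Q = I·t = 46.90 A × 4578.0 s = 214700 C, so n(e⁻) = 214700/96500 = 2.225 mol.
n(Cu) deposited = 70.7 / 63.55 = 1.113 mol.
Electrons per atom = n(e⁻)/n(Cu) = 2.225 / 1.113 = 2.00 ≈ 2, so the ion is Cu²⁺.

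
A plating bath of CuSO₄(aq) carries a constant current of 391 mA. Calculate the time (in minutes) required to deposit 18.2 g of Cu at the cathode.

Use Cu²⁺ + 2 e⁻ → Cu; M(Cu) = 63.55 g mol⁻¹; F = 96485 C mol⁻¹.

2360 min

n(Cu) = m/M = 18.2 / 63.55 = 0.2864 mol.
Each Cu atom requires 2 electrons, so n(e⁻) = 2 × 0.2864 = 0.5728 mol.
Q = n(e⁻)·F = 0.5728 × 96485 = 55260 C.
t = Q/I = 55260 / 0.3910 A = 141300 s = 2360 min.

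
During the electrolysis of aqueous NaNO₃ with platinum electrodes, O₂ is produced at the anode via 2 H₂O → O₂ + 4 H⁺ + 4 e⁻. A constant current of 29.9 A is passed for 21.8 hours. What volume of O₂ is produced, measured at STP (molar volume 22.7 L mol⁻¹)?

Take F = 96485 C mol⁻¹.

Q = I·t = 29.90 A × 78480 s = 2347000 C.
n(e⁻) = Q/F = 2347000 / 96485 = 24.32 mol.
4 electrons are transferred per O₂ molecule, so n(O₂) = 24.32 / 4 = 6.080 mol.
V = n × V_m = 6.080 × 22.7 = 138 L.

138 L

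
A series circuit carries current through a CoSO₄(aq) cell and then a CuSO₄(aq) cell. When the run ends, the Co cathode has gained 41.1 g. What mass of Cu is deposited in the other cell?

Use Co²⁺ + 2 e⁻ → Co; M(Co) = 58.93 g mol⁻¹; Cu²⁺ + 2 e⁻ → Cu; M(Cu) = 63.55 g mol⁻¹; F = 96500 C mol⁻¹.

n(Co) = 41.1 / 58.93 = 0.6974 mol.
Since Co²⁺ + 2 e⁻ → Co, n(e⁻) passed = 2 × 0.6974 = 1.395 mol.
Cells in series carry the same charge, so the same 1.395 mol of electrons passes through cell 2.
Cu²⁺ + 2 e⁻ → Cu, so n(Cu) = 1.395 / 2 = 0.6974 mol.
m(Cu) = 0.6974 × 63.55 = 44.3 g.

44.3 g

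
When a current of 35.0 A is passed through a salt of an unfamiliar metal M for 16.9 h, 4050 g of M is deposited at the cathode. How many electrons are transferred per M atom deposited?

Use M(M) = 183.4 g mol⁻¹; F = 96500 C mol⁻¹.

Q = I·t = 35.00 A × 60840 s = 2129000 C, so n(e⁻) = 2129000/96500 = 22.07 mol.
n(M) deposited = 4050 / 183.4 = 22.08 mol.
Electrons per atom = n(e⁻)/n(M) = 22.07 / 22.08 = 0.999 ≈ 1, so the ion is M⁺.

1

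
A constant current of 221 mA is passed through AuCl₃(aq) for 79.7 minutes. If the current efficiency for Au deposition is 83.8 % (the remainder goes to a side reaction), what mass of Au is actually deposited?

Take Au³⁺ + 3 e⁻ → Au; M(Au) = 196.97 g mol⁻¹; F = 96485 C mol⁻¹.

0.603 g

Q = I·t = 0.2210 × 4782.0 = 1057 C.
n(e⁻) = 1057/96485 = 0.01095 mol; theoretically n(Au) = 0.01095/3 = 0.003651 mol, m_theo = 0.7192 g.
At 83.8 % efficiency, m_actual = 0.838 × 0.7192 = 0.603 g.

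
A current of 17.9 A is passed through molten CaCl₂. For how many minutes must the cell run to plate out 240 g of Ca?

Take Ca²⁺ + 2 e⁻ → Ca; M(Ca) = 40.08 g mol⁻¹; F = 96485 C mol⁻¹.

n(Ca) = m/M = 240 / 40.08 = 5.988 mol.
Each Ca atom requires 2 electrons, so n(e⁻) = 2 × 5.988 = 11.98 mol.
Q = n(e⁻)·F = 11.98 × 96485 = 1156000 C.
t = Q/I = 1156000 / 17.90 A = 64550 s = 1080 min.

1080 min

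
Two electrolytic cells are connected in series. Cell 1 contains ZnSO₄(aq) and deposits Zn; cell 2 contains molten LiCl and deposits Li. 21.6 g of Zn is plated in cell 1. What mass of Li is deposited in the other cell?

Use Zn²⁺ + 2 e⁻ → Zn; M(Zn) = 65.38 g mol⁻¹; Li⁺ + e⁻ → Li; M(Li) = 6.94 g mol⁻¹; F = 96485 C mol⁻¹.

n(Zn) = 21.6 / 65.38 = 0.3304 mol.
Since Zn²⁺ + 2 e⁻ → Zn, n(e⁻) passed = 2 × 0.3304 = 0.6608 mol.
Cells in series carry the same charge, so the same 0.6608 mol of electrons passes through cell 2.
Li⁺ + e⁻ → Li, so n(Li) = 0.6608 / 1 = 0.6608 mol.
m(Li) = 0.6608 × 6.94 = 4.59 g.

4.59 g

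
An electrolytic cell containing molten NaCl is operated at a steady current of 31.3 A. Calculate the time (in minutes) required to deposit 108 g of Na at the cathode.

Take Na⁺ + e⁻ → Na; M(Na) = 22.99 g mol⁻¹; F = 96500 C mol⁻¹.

n(Na) = m/M = 108 / 22.99 = 4.698 mol.
Each Na atom requires 1 electron, so n(e⁻) = 1 × 4.698 = 4.698 mol.
Q = n(e⁻)·F = 4.698 × 96500 = 453300 C.
t = Q/I = 453300 / 31.30 A = 14480 s = 241 min.

241 min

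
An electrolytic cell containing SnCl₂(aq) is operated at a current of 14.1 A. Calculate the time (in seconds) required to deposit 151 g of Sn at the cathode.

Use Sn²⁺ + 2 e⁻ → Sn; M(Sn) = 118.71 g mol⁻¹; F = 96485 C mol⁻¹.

n(Sn) = m/M = 151 / 118.71 = 1.272 mol.
Each Sn atom requires 2 electrons, so n(e⁻) = 2 × 1.272 = 2.544 mol.
Q = n(e⁻)·F = 2.544 × 96485 = 245500 C.
t = Q/I = 245500 / 14.10 A = 17410 s.

17400 s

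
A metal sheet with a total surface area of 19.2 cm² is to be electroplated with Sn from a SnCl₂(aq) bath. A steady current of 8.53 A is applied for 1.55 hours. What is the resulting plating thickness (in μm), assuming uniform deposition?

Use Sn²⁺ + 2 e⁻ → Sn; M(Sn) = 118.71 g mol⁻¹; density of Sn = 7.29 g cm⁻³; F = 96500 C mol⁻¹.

2090 μm

Q = I·t = 8.530 × 5580.0 = 47600 C; n(e⁻) = 0.4932 mol.
n(Sn) = n(e⁻)/2 = 0.2466 mol, so m = 0.2466 × 118.71 = 29.28 g.
Volume = m/ρ = 29.28 / 7.29 = 4.016 cm³.
Thickness = V/A = 4.016 / 19.2 = 0.209 cm = 2090 μm.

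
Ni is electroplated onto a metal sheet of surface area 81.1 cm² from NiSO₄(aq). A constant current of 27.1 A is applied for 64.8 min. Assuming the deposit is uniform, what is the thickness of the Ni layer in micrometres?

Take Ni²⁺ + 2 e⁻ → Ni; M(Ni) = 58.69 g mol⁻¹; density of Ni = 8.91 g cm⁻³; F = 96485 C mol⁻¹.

Q = I·t = 27.10 × 3888.0 = 105400 C; n(e⁻) = 1.092 mol.
n(Ni) = n(e⁻)/2 = 0.5460 mol, so m = 0.5460 × 58.69 = 32.05 g.
Volume = m/ρ = 32.05 / 8.91 = 3.597 cm³.
Thickness = V/A = 3.597 / 81.1 = 0.0443 cm = 443 μm.

443 μm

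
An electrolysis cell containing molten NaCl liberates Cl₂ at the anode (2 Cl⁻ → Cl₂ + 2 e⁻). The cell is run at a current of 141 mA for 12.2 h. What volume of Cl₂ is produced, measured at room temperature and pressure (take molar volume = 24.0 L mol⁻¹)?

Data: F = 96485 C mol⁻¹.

0.770 L

Q = I·t = 0.1410 A × 43920 s = 6193 C.
n(e⁻) = Q/F = 6193 / 96485 = 0.06418 mol.
2 electrons are transferred per Cl₂ molecule, so n(Cl₂) = 0.06418 / 2 = 0.03209 mol.
V = n × V_m = 0.03209 × 24.0 = 0.770 L.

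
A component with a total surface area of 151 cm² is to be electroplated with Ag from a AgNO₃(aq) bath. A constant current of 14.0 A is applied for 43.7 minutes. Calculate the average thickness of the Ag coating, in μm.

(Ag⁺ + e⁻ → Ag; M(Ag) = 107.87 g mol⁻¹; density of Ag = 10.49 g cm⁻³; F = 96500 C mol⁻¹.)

259 μm

Q = I·t = 14.00 × 2622.0 = 36710 C; n(e⁻) = 0.3804 mol.
n(Ag) = n(e⁻)/1 = 0.3804 mol, so m = 0.3804 × 107.87 = 41.03 g.
Volume = m/ρ = 41.03 / 10.49 = 3.912 cm³.
Thickness = V/A = 3.912 / 151 = 0.0259 cm = 259 μm.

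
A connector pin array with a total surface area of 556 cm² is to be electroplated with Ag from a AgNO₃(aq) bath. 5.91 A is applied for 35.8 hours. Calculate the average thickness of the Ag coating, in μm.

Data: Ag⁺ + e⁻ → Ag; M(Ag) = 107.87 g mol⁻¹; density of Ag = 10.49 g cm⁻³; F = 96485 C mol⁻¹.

1460 μm

Q = I·t = 5.910 × 128880 = 761700 C; n(e⁻) = 7.894 mol.
n(Ag) = n(e⁻)/1 = 7.894 mol, so m = 7.894 × 107.87 = 851.6 g.
Volume = m/ρ = 851.6 / 10.49 = 81.18 cm³.
Thickness = V/A = 81.18 / 556 = 0.146 cm = 1460 μm.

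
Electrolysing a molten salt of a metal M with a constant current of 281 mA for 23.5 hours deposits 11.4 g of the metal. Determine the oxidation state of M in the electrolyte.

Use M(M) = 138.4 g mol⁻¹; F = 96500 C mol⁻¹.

Q = I·t = 0.2810 A × 84600 s = 23770 C, so n(e⁻) = 23770/96500 = 0.2463 mol.
n(M) deposited = 11.4 / 138.4 = 0.08237 mol.
Electrons per atom = n(e⁻)/n(M) = 0.2463 / 0.08237 = 2.99 ≈ 3, so the ion is M³⁺.

+3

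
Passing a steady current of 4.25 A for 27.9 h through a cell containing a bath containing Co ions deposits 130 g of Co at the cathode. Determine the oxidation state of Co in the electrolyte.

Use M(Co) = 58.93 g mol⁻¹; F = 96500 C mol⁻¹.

+2

Q = I·t = 4.250 A × 100440 s = 426900 C, so n(e⁻) = 426900/96500 = 4.424 mol.
n(Co) deposited = 130 / 58.93 = 2.206 mol.
Electrons per atom = n(e⁻)/n(Co) = 4.424 / 2.206 = 2.01 ≈ 2, so the ion is Co²⁺.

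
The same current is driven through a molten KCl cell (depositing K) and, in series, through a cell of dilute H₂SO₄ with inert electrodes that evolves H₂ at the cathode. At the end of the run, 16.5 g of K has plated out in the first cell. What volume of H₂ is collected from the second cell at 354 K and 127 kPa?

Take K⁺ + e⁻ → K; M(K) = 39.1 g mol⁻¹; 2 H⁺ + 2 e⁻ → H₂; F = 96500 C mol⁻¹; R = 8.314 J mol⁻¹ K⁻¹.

n(K) = 16.5 / 39.1 = 0.4220 mol, so n(e⁻) = 1 × 0.4220 = 0.4220 mol.
The cells are in series, so the same 0.4220 mol of electrons passes through the second cell.
2 H⁺ + 2 e⁻ → H₂ — 2 mol e⁻ per mol H₂, so n(H₂) = 0.4220/2 = 0.2110 mol.
V = nRT/P = (0.2110 × 8.314 × 354) / (127 × 10³) = 0.00489 m³ = 4.89 L.

4.89 L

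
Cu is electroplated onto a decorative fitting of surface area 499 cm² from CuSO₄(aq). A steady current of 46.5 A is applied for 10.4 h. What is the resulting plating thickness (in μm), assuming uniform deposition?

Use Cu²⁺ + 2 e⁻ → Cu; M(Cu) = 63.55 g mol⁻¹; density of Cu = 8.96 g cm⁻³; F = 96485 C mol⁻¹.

1280 μm

Q = I·t = 46.50 × 37440 = 1741000 C; n(e⁻) = 18.04 mol.
n(Cu) = n(e⁻)/2 = 9.022 mol, so m = 9.022 × 63.55 = 573.3 g.
Volume = m/ρ = 573.3 / 8.96 = 63.99 cm³.
Thickness = V/A = 63.99 / 499 = 0.128 cm = 1280 μm.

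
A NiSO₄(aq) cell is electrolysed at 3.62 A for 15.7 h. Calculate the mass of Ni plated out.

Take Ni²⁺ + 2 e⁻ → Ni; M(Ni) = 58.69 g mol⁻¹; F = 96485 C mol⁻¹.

62.2 g

Q = I·t = 3.620 A × 56520 s = 204600 C.
n(e⁻) = Q/F = 204600 / 96485 = 2.121 mol.
Ni²⁺ + 2 e⁻ → Ni, so n(Ni) = n(e⁻)/2 = 1.060 mol.
m = n·M = 1.060 × 58.69 = 62.2 g.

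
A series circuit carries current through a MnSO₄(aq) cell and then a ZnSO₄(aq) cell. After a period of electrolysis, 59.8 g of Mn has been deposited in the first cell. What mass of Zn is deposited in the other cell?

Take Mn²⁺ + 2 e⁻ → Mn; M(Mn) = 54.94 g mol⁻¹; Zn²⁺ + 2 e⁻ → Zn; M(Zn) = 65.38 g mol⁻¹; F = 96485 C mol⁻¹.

n(Mn) = 59.8 / 54.94 = 1.088 mol.
Since Mn²⁺ + 2 e⁻ → Mn, n(e⁻) passed = 2 × 1.088 = 2.177 mol.
Cells in series carry the same charge, so the same 2.177 mol of electrons passes through cell 2.
Zn²⁺ + 2 e⁻ → Zn, so n(Zn) = 2.177 / 2 = 1.088 mol.
m(Zn) = 1.088 × 65.38 = 71.2 g.

71.2 g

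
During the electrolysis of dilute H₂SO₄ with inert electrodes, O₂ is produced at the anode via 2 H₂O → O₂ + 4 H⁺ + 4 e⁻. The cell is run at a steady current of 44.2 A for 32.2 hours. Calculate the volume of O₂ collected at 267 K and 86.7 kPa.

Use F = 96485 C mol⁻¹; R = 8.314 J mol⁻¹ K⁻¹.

Q = I·t = 44.20 A × 115920 s = 5124000 C.
n(e⁻) = Q/F = 5124000 / 96485 = 53.10 mol.
4 electrons are transferred per O₂ molecule, so n(O₂) = 53.10 / 4 = 13.28 mol.
V = nRT/P = (13.28 × 8.314 × 267) / (86.7 × 10³ Pa) = 0.340 m³ = 340 L.

340 L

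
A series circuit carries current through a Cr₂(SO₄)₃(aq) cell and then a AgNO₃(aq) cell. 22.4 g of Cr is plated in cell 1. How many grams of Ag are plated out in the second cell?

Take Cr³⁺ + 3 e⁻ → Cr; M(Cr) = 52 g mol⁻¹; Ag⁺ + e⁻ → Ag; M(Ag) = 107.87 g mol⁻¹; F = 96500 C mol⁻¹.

n(Cr) = 22.4 / 52 = 0.4308 mol.
Since Cr³⁺ + 3 e⁻ → Cr, n(e⁻) passed = 3 × 0.4308 = 1.292 mol.
Cells in series carry the same charge, so the same 1.292 mol of electrons passes through cell 2.
Ag⁺ + e⁻ → Ag, so n(Ag) = 1.292 / 1 = 1.292 mol.
m(Ag) = 1.292 × 107.87 = 139 g.

139 g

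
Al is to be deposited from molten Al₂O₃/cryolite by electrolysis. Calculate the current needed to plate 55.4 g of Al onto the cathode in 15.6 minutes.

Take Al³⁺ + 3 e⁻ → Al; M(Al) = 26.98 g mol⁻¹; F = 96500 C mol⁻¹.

635 A

n(Al) = 55.4 / 26.98 = 2.053 mol.
n(e⁻) = 3 × 2.053 = 6.160 mol.
Q = n(e⁻)·F = 6.160 × 96500 = 594500 C.
I = Q/t = 594500 / 936.00 s = 635 A.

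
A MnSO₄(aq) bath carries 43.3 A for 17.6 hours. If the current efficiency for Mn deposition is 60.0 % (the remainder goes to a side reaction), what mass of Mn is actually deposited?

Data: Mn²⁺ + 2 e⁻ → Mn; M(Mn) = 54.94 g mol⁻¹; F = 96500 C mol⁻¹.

Q = I·t = 43.30 × 63360 = 2743000 C.
n(e⁻) = 2743000/96500 = 28.43 mol; theoretically n(Mn) = 28.43/2 = 14.21 mol, m_theo = 781.0 g.
At 60.0 % efficiency, m_actual = 0.600 × 781.0 = 469 g.

469 g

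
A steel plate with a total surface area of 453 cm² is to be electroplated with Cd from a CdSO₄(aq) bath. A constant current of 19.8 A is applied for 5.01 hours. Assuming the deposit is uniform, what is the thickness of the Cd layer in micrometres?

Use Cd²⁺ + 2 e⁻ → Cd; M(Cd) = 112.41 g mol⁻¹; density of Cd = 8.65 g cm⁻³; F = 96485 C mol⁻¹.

531 μm

Q = I·t = 19.80 × 18036 = 357100 C; n(e⁻) = 3.701 mol.
n(Cd) = n(e⁻)/2 = 1.851 mol, so m = 1.851 × 112.41 = 208.0 g.
Volume = m/ρ = 208.0 / 8.65 = 24.05 cm³.
Thickness = V/A = 24.05 / 453 = 0.0531 cm = 531 μm.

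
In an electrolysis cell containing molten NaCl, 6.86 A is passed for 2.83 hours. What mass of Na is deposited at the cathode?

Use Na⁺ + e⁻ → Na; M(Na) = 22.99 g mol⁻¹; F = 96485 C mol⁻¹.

16.7 g

Q = I·t = 6.860 A × 10188 s = 69890 C.
n(e⁻) = Q/F = 69890 / 96485 = 0.7244 mol.
Na⁺ + e⁻ → Na, so n(Na) = n(e⁻)/1 = 0.7244 mol.
m = n·M = 0.7244 × 22.99 = 16.7 g.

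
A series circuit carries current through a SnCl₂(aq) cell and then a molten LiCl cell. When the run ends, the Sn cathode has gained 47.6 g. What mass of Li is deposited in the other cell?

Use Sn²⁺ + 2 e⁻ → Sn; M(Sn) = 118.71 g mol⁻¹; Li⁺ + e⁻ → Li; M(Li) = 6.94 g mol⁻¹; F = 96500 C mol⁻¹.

5.57 g

n(Sn) = 47.6 / 118.71 = 0.4010 mol.
Since Sn²⁺ + 2 e⁻ → Sn, n(e⁻) passed = 2 × 0.4010 = 0.8020 mol.
Cells in series carry the same charge, so the same 0.8020 mol of electrons passes through cell 2.
Li⁺ + e⁻ → Li, so n(Li) = 0.8020 / 1 = 0.8020 mol.
m(Li) = 0.8020 × 6.94 = 5.57 g.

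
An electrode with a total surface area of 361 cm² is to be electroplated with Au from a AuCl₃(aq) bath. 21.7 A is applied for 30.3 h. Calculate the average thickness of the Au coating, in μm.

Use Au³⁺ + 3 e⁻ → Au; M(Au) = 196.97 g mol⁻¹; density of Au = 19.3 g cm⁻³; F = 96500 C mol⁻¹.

2310 μm

Q = I·t = 21.70 × 109080 = 2367000 C; n(e⁻) = 24.53 mol.
n(Au) = n(e⁻)/3 = 8.176 mol, so m = 8.176 × 196.97 = 1610 g.
Volume = m/ρ = 1610 / 19.3 = 83.44 cm³.
Thickness = V/A = 83.44 / 361 = 0.231 cm = 2310 μm.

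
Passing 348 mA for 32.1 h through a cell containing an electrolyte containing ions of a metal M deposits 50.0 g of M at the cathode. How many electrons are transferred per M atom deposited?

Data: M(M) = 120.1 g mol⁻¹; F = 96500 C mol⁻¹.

1

Q = I·t = 0.3480 A × 115560 s = 40210 C, so n(e⁻) = 40210/96500 = 0.4167 mol.
n(M) deposited = 50.0 / 120.1 = 0.4163 mol.
Electrons per atom = n(e⁻)/n(M) = 0.4167 / 0.4163 = 1.00 ≈ 1, so the ion is M⁺.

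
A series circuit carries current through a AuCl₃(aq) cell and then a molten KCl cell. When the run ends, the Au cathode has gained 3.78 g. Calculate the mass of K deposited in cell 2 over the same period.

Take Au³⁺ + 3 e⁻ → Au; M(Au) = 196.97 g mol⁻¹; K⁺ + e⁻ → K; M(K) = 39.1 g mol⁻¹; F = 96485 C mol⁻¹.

n(Au) = 3.78 / 196.97 = 0.01919 mol.
Since Au³⁺ + 3 e⁻ → Au, n(e⁻) passed = 3 × 0.01919 = 0.05757 mol.
Cells in series carry the same charge, so the same 0.05757 mol of electrons passes through cell 2.
K⁺ + e⁻ → K, so n(K) = 0.05757 / 1 = 0.05757 mol.
m(K) = 0.05757 × 39.1 = 2.25 g.

2.25 g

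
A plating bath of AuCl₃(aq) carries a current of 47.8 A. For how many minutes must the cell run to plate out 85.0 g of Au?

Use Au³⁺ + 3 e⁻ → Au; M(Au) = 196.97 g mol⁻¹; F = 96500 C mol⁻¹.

n(Au) = m/M = 85.0 / 196.97 = 0.4315 mol.
Each Au atom requires 3 electrons, so n(e⁻) = 3 × 0.4315 = 1.295 mol.
Q = n(e⁻)·F = 1.295 × 96500 = 124900 C.
t = Q/I = 124900 / 47.80 A = 2614 s = 43.6 min.

43.6 min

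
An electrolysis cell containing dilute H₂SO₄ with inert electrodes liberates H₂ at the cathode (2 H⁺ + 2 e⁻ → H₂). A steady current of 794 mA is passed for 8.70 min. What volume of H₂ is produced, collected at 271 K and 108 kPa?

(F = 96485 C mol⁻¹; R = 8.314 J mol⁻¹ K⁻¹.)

0.0448 L

Q = I·t = 0.7940 A × 522.00 s = 414.5 C.
n(e⁻) = Q/F = 414.5 / 96485 = 0.004296 mol.
2 electrons are transferred per H₂ molecule, so n(H₂) = 0.004296 / 2 = 0.002148 mol.
V = nRT/P = (0.002148 × 8.314 × 271) / (108 × 10³ Pa) = 4.48 × 10⁻⁵ m³ = 0.0448 L.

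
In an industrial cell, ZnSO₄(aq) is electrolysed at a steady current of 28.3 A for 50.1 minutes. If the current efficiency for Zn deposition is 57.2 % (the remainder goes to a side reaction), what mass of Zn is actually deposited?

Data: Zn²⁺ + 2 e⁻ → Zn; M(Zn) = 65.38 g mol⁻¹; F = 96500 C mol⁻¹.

16.5 g

Q = I·t = 28.30 × 3006.0 = 85070 C.
n(e⁻) = 85070/96500 = 0.8816 mol; theoretically n(Zn) = 0.8816/2 = 0.4408 mol, m_theo = 28.82 g.
At 57.2 % efficiency, m_actual = 0.572 × 28.82 = 16.5 g.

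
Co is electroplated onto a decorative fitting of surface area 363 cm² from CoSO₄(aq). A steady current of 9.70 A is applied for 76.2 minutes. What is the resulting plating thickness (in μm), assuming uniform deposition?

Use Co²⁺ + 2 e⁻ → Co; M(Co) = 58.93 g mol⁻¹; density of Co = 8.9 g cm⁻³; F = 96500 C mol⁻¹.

41.9 μm

Q = I·t = 9.700 × 4572.0 = 44350 C; n(e⁻) = 0.4596 mol.
n(Co) = n(e⁻)/2 = 0.2298 mol, so m = 0.2298 × 58.93 = 13.54 g.
Volume = m/ρ = 13.54 / 8.9 = 1.521 cm³.
Thickness = V/A = 1.521 / 363 = 0.00419 cm = 41.9 μm.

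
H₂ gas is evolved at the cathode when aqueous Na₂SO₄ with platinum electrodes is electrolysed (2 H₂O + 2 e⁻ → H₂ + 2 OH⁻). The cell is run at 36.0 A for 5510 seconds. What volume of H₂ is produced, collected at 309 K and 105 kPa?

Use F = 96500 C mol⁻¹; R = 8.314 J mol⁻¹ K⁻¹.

25.1 L

Q = I·t = 36.00 A × 5510.0 s = 198400 C.
n(e⁻) = Q/F = 198400 / 96500 = 2.056 mol.
2 electrons are transferred per H₂ molecule, so n(H₂) = 2.056 / 2 = 1.028 mol.
V = nRT/P = (1.028 × 8.314 × 309) / (105 × 10³ Pa) = 0.0251 m³ = 25.1 L.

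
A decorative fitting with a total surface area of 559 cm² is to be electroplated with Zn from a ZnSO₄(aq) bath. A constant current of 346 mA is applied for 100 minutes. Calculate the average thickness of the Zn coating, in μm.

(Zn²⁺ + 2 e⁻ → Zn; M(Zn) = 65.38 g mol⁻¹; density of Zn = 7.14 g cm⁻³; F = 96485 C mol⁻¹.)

1.76 μm

Q = I·t = 0.3460 × 6000.0 = 2076 C; n(e⁻) = 0.02152 mol.
n(Zn) = n(e⁻)/2 = 0.01076 mol, so m = 0.01076 × 65.38 = 0.7034 g.
Volume = m/ρ = 0.7034 / 7.14 = 0.09851 cm³.
Thickness = V/A = 0.09851 / 559 = 1.76 × 10⁻⁴ cm = 1.76 μm.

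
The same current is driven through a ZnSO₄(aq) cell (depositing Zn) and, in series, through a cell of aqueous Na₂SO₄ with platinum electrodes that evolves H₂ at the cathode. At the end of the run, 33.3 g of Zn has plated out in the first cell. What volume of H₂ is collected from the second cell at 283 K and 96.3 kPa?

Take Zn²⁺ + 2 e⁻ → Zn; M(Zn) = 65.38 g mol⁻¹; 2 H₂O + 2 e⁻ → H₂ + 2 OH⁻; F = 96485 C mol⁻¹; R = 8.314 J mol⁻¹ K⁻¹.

n(Zn) = 33.3 / 65.38 = 0.5093 mol, so n(e⁻) = 2 × 0.5093 = 1.019 mol.
The cells are in series, so the same 1.019 mol of electrons passes through the second cell.
2 H₂O + 2 e⁻ → H₂ + 2 OH⁻ — 2 mol e⁻ per mol H₂, so n(H₂) = 1.019/2 = 0.5093 mol.
V = nRT/P = (0.5093 × 8.314 × 283) / (96.3 × 10³) = 0.0124 m³ = 12.4 L.

12.4 L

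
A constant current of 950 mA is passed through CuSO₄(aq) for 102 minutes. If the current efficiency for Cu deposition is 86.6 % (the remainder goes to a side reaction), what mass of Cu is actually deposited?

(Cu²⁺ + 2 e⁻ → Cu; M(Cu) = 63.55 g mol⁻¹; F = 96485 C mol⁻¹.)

Q = I·t = 0.9500 × 6120.0 = 5814 C.
n(e⁻) = 5814/96485 = 0.06026 mol; theoretically n(Cu) = 0.06026/2 = 0.03013 mol, m_theo = 1.915 g.
At 86.6 % efficiency, m_actual = 0.866 × 1.915 = 1.66 g.

1.66 g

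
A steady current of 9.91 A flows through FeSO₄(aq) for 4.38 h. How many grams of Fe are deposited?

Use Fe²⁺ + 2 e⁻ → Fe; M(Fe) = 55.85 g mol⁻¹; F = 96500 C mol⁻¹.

45.2 g

Q = I·t = 9.910 A × 15768 s = 156300 C.
n(e⁻) = Q/F = 156300 / 96500 = 1.619 mol.
Fe²⁺ + 2 e⁻ → Fe, so n(Fe) = n(e⁻)/2 = 0.8096 mol.
m = n·M = 0.8096 × 55.85 = 45.2 g.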